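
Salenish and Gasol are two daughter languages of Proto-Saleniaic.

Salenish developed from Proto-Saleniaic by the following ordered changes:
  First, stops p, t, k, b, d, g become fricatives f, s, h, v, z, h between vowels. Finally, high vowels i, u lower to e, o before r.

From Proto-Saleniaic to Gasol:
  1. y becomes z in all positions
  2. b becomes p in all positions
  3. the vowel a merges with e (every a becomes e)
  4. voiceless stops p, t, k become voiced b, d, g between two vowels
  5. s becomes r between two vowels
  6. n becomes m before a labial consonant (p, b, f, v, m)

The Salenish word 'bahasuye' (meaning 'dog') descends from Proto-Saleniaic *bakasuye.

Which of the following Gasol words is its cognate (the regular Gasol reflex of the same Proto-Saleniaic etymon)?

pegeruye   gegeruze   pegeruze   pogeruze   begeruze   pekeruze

Gasol: *bakasuye
  bakasuye → bakasuze   [unconditioned shift]
  bakasuze → pakasuze   [unconditioned shift]
  pakasuze → pekesuze   [vowel merger]
  pekesuze → pegesuze   [intervocalic voicing]
  pegesuze → pegeruze   [rhotacism]
  pegeruze (rule 6 does not apply)
  giving Gasol pegeruze.
Among the options, 'pegeruze' alone shows every Gasol change applied in order.

pegeruze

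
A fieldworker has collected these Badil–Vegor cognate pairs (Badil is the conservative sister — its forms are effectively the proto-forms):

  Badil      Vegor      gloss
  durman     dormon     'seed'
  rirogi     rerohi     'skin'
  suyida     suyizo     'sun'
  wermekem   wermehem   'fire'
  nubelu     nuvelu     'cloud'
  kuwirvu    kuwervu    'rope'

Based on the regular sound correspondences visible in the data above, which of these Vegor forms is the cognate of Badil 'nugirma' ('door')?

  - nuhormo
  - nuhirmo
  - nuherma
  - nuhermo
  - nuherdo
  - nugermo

rirogi ~ rerohi — Badil g corresponds to Vegor h between vowels (before a front vowel).
rirogi ~ rerohi, kuwirvu ~ kuwervu — Badil i corresponds to Vegor e after a consonant, before r.
suyida ~ suyizo — Badil a corresponds to Vegor o word-finally.
Applying these to Badil 'nugirma':
  nugirma → nuhirma   (g→h between vowels (before a front vowel))
  nuhirma → nuherma   (i→e after a consonant, before r)
  nuherma → nuhermo   (a→o word-finally)
So the Vegor cognate is 'nuhermo'.

nuhermo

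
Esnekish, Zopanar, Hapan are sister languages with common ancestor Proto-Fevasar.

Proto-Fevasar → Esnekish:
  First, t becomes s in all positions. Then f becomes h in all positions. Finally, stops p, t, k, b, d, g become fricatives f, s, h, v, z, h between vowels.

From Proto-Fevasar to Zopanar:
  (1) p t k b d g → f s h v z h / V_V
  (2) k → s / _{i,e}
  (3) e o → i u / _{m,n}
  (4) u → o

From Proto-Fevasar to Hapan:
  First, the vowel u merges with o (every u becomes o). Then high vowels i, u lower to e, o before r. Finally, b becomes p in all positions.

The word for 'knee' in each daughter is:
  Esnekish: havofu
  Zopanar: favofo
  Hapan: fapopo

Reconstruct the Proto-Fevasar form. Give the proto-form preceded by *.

Position 3: Esnekish has v, Zopanar has v, Hapan has p. Taking the neighbouring segments as reconstructed: Esnekish v could go back to *b or *v; Zopanar v could go back to *b or *v; Hapan p could go back to *p or *b — the one source consistent with every daughter is *b.
Position 6: Esnekish has u, Zopanar has o, Hapan has o. Esnekish preserves u here (none of its changes turn any other segment into u), so the proto-segment is *u.
Verify the candidate proto-form against each daughter:
Esnekish: start from *fabopu.
  rule 1: no change — fabopu
  rule 2 (unconditioned shift): fabopu → habopu
  rule 3 (intervocalic lenition): habopu → havofu
  ⇒ Esnekish havofu
Zopanar: start from *fabopu.
  rule 1 (intervocalic lenition): fabopu → favofu
  rule 2: no change — favofu
  rule 3: no change — favofu
  rule 4 (vowel merger): favofu → favofo
  ⇒ Zopanar favofo
Hapan: start from *fabopu.
  rule 1 (vowel merger): fabopu → fabopo
  rule 2: no change — fabopo
  rule 3 (unconditioned shift): fabopo → fapopo
  ⇒ Hapan fapopo
Only *fabopu yields all of Esnekish havofu, Zopanar favofo, Hapan fapopo.

*fabopu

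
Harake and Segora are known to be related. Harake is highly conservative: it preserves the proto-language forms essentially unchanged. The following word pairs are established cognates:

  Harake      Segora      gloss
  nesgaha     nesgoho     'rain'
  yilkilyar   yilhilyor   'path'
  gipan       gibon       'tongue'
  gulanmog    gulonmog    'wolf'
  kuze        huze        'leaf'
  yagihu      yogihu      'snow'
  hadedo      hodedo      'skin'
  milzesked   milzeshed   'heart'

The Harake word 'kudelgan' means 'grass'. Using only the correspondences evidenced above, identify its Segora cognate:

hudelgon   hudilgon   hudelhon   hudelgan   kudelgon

hudelgon

kuze ~ huze — Harake k corresponds to Segora h word-initially before a back vowel.
gipan ~ gibon, gulanmog ~ gulonmog — Harake a corresponds to Segora o after a consonant, before a nasal.
Applying these to Harake 'kudelgan':
  kudelgan → hudelgan   (k→h word-initially before a back vowel)
  hudelgan → hudelgon   (a→o after a consonant, before a nasal)
So the Segora cognate is 'hudelgon'.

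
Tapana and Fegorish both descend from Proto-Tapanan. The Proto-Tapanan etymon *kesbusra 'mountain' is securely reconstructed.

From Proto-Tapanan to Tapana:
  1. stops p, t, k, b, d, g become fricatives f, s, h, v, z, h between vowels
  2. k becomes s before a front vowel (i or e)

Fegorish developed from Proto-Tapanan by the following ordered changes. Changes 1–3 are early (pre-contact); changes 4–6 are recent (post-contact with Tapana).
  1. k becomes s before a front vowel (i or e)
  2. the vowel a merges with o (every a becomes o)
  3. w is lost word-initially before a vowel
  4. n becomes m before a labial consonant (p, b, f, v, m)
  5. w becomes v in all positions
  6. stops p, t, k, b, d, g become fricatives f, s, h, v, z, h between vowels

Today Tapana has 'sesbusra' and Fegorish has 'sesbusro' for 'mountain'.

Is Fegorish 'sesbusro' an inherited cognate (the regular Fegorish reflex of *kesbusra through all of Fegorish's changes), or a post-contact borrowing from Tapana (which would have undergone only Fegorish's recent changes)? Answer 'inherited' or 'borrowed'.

inherited

If inherited, *kesbusra would pass through all of Fegorish's changes:
Fegorish: *kesbusra > sesbusra > sesbusro  (by palatalisation, vowel merger)
If borrowed from Tapana 'sesbusra' after the early changes, it would undergo only the recent ones:
  rule 4 (nasal place assimilation): no change (sesbusra)
  rule 5 (unconditioned shift): no change (sesbusra)
  rule 6 (intervocalic lenition): no change (sesbusra)
  ⇒ as a loan: sesbusra
Fegorish 'sesbusro' matches the inherited outcome exactly, so it is an inherited cognate, not a loan.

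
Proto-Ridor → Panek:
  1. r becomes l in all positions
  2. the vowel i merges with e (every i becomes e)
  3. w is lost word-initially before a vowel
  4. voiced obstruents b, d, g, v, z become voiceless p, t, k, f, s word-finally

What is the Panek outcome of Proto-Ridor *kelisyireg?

Panek: *kelisyireg
  kelisyireg → kelisyileg   [unconditioned shift]
  kelisyileg → kelesyeleg   [vowel merger]
  kelesyeleg (rule 3 does not apply)
  kelesyeleg → kelesyelek   [final devoicing]
  giving Panek kelesyelek.

kelesyelek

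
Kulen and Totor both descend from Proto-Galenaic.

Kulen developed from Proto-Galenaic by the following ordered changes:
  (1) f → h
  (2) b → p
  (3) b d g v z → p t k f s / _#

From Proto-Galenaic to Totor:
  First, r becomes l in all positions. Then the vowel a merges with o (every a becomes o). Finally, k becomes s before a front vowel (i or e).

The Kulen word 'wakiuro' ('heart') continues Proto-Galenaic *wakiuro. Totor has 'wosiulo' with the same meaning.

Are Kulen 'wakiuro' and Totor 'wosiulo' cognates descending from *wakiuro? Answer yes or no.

yes

Derive the expected Totor reflex of *wakiuro:
Totor: start from *wakiuro.
  rule 1 (unconditioned shift): wakiuro → wakiulo
  rule 2 (vowel merger): wakiulo → wokiulo
  rule 3 (palatalisation): wokiulo → wosiulo
  ⇒ Totor wosiulo
Totor 'wosiulo' matches the regular reflex exactly, so the pair is cognate.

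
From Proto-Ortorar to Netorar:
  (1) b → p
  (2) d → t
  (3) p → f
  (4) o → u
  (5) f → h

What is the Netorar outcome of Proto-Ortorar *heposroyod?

Netorar: *heposroyod
  heposroyod (rule 1 does not apply)
  heposroyod → heposroyot   [unconditioned shift]
  heposroyot → hefosroyot   [unconditioned shift]
  hefosroyot → hefusruyut   [vowel merger]
  hefusruyut → hehusruyut   [unconditioned shift]
  giving Netorar hehusruyut.

hehusruyut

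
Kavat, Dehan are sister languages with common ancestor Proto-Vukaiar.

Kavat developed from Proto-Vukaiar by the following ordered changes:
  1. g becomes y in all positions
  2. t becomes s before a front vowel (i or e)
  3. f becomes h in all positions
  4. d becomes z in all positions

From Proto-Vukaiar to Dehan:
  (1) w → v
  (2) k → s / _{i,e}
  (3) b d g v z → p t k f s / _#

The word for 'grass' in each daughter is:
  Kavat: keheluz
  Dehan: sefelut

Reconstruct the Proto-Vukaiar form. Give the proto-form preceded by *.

Position 7: Kavat has z, Dehan has t. Taking the neighbouring segments as reconstructed: Kavat z could go back to *d or *z; Dehan t could go back to *t or *d — the one source consistent with every daughter is *d.
Position 1: Kavat has k, Dehan has s. Kavat preserves k here (none of its changes turn any other segment into k), so the proto-segment is *k.
Continuing position by position gives *kefelud; check it forward:
Kavat: *kefelud > kehelud > keheluz  (by unconditioned shift, unconditioned shift)
Dehan: *kefelud > sefelud > sefelut  (by palatalisation, final devoicing)
No other proto-form is consistent with every reflex, so the reconstruction is *kefelud.

*kefelud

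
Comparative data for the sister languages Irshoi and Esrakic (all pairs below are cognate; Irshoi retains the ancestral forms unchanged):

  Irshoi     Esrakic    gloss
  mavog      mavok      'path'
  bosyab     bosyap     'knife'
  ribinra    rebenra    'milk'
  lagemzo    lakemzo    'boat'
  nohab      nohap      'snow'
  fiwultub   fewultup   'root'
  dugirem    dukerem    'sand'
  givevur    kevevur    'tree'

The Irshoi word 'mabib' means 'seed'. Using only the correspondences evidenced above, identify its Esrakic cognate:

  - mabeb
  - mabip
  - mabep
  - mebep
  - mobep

mabep

ribinra ~ rebenra — Irshoi i corresponds to Esrakic e after a consonant, before a labial obstruent.
bosyab ~ bosyap, nohab ~ nohap — Irshoi b corresponds to Esrakic p word-finally.
Applying these to Irshoi 'mabib':
  mabib → mabeb   (i→e after a consonant, before a labial obstruent)
  mabeb → mabep   (b→p word-finally)
So the Esrakic cognate is 'mabep'.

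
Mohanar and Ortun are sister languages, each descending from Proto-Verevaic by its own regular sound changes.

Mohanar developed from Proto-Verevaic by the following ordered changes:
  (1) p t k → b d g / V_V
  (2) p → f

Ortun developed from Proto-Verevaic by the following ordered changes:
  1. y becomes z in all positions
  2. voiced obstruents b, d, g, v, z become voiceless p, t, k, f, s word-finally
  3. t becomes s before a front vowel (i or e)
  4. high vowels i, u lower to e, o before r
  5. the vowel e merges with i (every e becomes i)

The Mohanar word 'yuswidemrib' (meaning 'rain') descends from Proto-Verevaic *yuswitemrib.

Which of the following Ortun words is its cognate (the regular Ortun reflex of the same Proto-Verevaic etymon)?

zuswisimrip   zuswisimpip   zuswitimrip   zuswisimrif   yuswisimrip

Ortun: start from *yuswitemrib.
  rule 1 (unconditioned shift): yuswitemrib → zuswitemrib
  rule 2 (final devoicing): zuswitemrib → zuswitemrip
  rule 3 (palatalisation): zuswitemrip → zuswisemrip
  rule 4: no change — zuswisemrip
  rule 5 (vowel merger): zuswisemrip → zuswisimrip
  ⇒ Ortun zuswisimrip
Only 'zuswisimrip' matches the regular Ortun development of *yuswitemrib.

zuswisimrip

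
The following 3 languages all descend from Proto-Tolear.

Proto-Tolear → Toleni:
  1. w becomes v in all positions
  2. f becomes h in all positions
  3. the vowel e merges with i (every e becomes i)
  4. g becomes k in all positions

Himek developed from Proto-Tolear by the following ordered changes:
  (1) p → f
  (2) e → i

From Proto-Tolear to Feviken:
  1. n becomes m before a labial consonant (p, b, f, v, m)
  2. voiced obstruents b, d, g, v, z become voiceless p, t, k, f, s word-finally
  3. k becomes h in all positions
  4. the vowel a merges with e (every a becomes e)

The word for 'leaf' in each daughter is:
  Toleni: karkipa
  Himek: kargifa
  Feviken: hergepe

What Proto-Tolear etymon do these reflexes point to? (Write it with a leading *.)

Position 4: Toleni has k, Himek has g, Feviken has g. Himek preserves g here (none of its changes turn any other segment into g), so the proto-segment is *g.
Position 2: Toleni has a, Himek has a, Feviken has e. Toleni preserves a here (none of its changes turn any other segment into a), so the proto-segment is *a.
Verify the candidate proto-form against each daughter:
Toleni: *kargepa
  kargepa (rule 1 does not apply)
  kargepa (rule 2 does not apply)
  kargepa → kargipa   [vowel merger]
  kargipa → karkipa   [unconditioned shift]
  giving Toleni karkipa.
Himek: *kargepa > kargefa > kargifa  (by unconditioned shift, vowel merger)
Feviken: *kargepa > hargepa > hergepe  (by unconditioned shift, vowel merger)
Only *kargepa yields all of Toleni karkipa, Himek kargifa, Feviken hergepe.

*kargepa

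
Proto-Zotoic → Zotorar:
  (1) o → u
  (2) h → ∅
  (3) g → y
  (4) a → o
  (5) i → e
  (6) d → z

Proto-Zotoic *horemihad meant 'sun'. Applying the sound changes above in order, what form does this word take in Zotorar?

uremeoz

Zotorar: *horemihad > huremihad > uremiad > uremiod > uremeod > uremeoz  (by vowel merger, h-loss, vowel merger, vowel merger, unconditioned shift)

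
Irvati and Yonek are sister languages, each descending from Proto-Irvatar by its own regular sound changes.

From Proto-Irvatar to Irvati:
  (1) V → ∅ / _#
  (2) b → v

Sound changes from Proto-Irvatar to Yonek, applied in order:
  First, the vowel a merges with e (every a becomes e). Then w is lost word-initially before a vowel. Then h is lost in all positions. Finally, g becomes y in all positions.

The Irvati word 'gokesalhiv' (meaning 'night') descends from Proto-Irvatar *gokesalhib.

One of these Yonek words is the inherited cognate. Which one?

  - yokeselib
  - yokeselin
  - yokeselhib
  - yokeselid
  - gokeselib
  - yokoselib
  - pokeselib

yokeselib

Yonek: start from *gokesalhib.
  rule 1 (vowel merger): gokesalhib → gokeselhib
  rule 2: no change — gokeselhib
  rule 3 (h-loss): gokeselhib → gokeselib
  rule 4 (unconditioned shift): gokeselib → yokeselib
  ⇒ Yonek yokeselib
Only 'yokeselib' matches the regular Yonek development of *gokesalhib.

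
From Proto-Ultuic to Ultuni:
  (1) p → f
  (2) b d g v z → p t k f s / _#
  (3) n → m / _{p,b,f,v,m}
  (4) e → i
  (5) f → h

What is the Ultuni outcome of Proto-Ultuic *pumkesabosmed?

humkisabosmit

Ultuni: *pumkesabosmed > fumkesabosmed > fumkesabosmet > fumkisabosmit > humkisabosmit  (by unconditioned shift, final devoicing, vowel merger, unconditioned shift)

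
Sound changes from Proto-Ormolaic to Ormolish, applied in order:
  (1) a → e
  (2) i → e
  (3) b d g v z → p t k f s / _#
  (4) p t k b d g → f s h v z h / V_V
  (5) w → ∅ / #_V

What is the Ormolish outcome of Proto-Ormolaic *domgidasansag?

Ormolish: *domgidasansag > domgidesenseg > domgedesenseg > domgedesensek > domgezesensek  (by vowel merger, vowel merger, final devoicing, intervocalic lenition)

domgezesensek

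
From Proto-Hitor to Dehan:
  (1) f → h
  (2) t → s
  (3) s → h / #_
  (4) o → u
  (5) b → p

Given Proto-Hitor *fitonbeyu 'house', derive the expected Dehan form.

Dehan: *fitonbeyu
  fitonbeyu → hitonbeyu   [unconditioned shift]
  hitonbeyu → hisonbeyu   [unconditioned shift]
  hisonbeyu (rule 3 does not apply)
  hisonbeyu → hisunbeyu   [vowel merger]
  hisunbeyu → hisunpeyu   [unconditioned shift]
  giving Dehan hisunpeyu.

hisunpeyu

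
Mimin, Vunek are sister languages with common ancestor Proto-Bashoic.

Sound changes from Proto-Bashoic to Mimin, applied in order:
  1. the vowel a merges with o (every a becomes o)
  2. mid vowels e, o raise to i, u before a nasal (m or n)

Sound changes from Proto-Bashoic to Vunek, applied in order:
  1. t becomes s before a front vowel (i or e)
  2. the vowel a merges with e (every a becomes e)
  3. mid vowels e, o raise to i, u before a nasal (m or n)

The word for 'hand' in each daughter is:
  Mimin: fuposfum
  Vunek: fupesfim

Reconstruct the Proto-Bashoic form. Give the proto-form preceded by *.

*fupasfam

Position 7: Mimin has u, Vunek has i. Taking the neighbouring segments as reconstructed: Mimin u could go back to *a or *o or *u; Vunek i could go back to *a or *e or *i — the one source consistent with every daughter is *a.
Position 4: Mimin has o, Vunek has e. Taking the neighbouring segments as reconstructed: Mimin o could go back to *a or *o; Vunek e could go back to *a or *e — the one source consistent with every daughter is *a.
Continuing position by position gives *fupasfam; check it forward:
Mimin: start from *fupasfam.
  rule 1 (vowel merger): fupasfam → fuposfom
  rule 2 (pre-nasal raising): fuposfom → fuposfum
  ⇒ Mimin fuposfum
Vunek: *fupasfam
  fupasfam (rule 1 does not apply)
  fupasfam → fupesfem   [vowel merger]
  fupesfem → fupesfim   [pre-nasal raising]
  giving Vunek fupesfim.
Only *fupasfam yields all of Mimin fuposfum, Vunek fupesfim.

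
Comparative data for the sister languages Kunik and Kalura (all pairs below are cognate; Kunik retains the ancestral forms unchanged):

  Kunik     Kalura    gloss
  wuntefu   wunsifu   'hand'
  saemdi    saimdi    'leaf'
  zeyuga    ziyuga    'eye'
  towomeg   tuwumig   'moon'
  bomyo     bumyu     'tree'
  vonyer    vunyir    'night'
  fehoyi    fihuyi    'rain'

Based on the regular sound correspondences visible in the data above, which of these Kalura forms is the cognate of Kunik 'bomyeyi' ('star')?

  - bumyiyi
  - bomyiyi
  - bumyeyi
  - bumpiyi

towomeg ~ tuwumig, bomyo ~ bumyu — Kunik o corresponds to Kalura u after a consonant, before a nasal.
zeyuga ~ ziyuga, towomeg ~ tuwumig — Kunik e corresponds to Kalura i after a consonant, before a consonant other than r, m, n, p, b, f, v.
Applying these to Kunik 'bomyeyi':
  bomyeyi → bumyeyi   (o→u after a consonant, before a nasal)
  bumyeyi → bumyiyi   (e→i after a consonant, before a consonant other than r, m, n, p, b, f, v)
So the Kalura cognate is 'bumyiyi'.

bumyiyi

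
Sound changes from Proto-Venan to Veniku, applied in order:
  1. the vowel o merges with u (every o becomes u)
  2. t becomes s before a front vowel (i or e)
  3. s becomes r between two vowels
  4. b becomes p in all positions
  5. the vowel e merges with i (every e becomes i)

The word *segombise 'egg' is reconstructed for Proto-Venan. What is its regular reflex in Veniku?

Veniku: start from *segombise.
  rule 1 (vowel merger): segombise → segumbise
  rule 2: no change — segumbise
  rule 3 (rhotacism): segumbise → segumbire
  rule 4 (unconditioned shift): segumbire → segumpire
  rule 5 (vowel merger): segumpire → sigumpiri
  ⇒ Veniku sigumpiri

sigumpiri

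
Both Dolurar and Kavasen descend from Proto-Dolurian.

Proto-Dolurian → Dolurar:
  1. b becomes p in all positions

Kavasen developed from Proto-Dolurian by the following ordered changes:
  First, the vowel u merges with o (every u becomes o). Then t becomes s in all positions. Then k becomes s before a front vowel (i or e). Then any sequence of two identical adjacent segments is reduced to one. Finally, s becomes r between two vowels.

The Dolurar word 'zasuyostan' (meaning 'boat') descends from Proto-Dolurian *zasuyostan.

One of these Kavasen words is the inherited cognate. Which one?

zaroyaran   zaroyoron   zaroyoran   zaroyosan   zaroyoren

Kavasen: *zasuyostan > zasoyostan > zasoyossan > zasoyosan > zaroyoran  (by vowel merger, unconditioned shift, degemination, rhotacism)

zaroyoran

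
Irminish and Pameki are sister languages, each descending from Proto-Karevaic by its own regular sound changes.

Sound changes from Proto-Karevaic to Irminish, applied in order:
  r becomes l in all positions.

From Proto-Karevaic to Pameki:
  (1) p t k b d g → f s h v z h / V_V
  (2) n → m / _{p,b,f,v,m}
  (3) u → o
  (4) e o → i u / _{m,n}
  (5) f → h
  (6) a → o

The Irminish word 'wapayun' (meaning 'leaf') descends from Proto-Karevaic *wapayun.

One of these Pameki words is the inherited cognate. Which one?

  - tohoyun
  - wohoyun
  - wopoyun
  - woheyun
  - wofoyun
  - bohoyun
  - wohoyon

wohoyun

Pameki: *wapayun > wafayun > wafayon > wafayun > wahayun > wohoyun  (by intervocalic lenition, vowel merger, pre-nasal raising, unconditioned shift, vowel merger)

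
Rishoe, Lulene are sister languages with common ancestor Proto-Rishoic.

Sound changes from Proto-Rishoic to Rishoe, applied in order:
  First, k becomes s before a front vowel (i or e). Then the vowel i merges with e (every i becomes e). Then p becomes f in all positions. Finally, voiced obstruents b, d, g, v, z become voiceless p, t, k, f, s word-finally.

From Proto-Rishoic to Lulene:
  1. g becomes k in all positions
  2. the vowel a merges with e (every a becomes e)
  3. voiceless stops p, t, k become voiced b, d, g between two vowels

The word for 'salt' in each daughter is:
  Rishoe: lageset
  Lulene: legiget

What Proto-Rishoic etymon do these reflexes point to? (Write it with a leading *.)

*lagiket

Position 4: Rishoe has e, Lulene has i. Lulene preserves i here (none of its changes turn any other segment into i), so the proto-segment is *i.
Position 5: Rishoe has s, Lulene has g. Taking the neighbouring segments as reconstructed: Rishoe s could go back to *k or *s; Lulene g could go back to *k or *g — the one source consistent with every daughter is *k.
This points to *lagiket. Verify forward in each daughter:
Rishoe: *lagiket > lagiset > lageset  (by palatalisation, vowel merger)
Lulene: *lagiket > lakiket > lekiket > legiget  (by unconditioned shift, vowel merger, intervocalic voicing)
Only *lagiket yields all of Rishoe lageset, Lulene legiget.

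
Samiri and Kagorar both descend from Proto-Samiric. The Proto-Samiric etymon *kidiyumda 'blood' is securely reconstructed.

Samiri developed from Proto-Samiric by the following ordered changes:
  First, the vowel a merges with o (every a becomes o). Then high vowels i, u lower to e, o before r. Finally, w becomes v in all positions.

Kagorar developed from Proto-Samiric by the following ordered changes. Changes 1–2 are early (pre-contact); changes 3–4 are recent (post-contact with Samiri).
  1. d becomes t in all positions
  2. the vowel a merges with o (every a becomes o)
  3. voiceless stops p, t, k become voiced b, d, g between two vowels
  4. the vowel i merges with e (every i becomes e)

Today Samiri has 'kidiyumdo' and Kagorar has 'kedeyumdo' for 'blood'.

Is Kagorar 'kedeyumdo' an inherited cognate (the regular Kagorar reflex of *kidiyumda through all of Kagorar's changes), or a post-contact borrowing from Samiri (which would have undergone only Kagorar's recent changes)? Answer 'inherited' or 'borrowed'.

borrowed

If inherited, *kidiyumda would pass through all of Kagorar's changes:
Kagorar: *kidiyumda
  kidiyumda → kitiyumta   [unconditioned shift]
  kitiyumta → kitiyumto   [vowel merger]
  kitiyumto → kidiyumto   [intervocalic voicing]
  kidiyumto → kedeyumto   [vowel merger]
  giving Kagorar kedeyumto.
If borrowed from Samiri 'kidiyumdo' after the early changes, it would undergo only the recent ones:
  rule 3 (intervocalic voicing): no change (kidiyumdo)
  rule 4 (vowel merger): kidiyumdo → kedeyumdo
  ⇒ as a loan: kedeyumdo
Kagorar 'kedeyumdo' matches the loan outcome 'kedeyumdo', not the inherited 'kedeyumto' — it skipped the early Kagorar changes, so it was borrowed from Samiri.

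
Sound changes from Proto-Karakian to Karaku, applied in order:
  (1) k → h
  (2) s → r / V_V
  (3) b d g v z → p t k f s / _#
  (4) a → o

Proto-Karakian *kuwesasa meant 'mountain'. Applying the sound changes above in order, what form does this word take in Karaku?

huweroro

Karaku: *kuwesasa
  kuwesasa → huwesasa   [unconditioned shift]
  huwesasa → huwerara   [rhotacism]
  huwerara (rule 3 does not apply)
  huwerara → huweroro   [vowel merger]
  giving Karaku huweroro.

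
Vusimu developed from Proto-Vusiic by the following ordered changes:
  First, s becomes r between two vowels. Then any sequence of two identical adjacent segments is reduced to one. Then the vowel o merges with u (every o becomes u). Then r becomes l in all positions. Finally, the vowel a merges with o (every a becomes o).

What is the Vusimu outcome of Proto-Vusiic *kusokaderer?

Vusimu: *kusokaderer > kurokaderer > kurukaderer > kulukadelel > kulukodelel  (by rhotacism, vowel merger, unconditioned shift, vowel merger)

kulukodelel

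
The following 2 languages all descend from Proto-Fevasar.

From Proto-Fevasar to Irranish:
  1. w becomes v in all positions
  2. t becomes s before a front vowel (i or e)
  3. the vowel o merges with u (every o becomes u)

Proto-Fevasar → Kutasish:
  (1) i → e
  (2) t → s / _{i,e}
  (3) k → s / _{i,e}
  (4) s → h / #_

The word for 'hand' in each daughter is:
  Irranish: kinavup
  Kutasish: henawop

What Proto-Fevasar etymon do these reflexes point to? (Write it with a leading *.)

Position 5: Irranish has v, Kutasish has w. Kutasish preserves w here (none of its changes turn any other segment into w), so the proto-segment is *w.
Position 2: Irranish has i, Kutasish has e. Irranish preserves i here (none of its changes turn any other segment into i), so the proto-segment is *i.
Position 6: Irranish has u, Kutasish has o. Kutasish preserves o here (none of its changes turn any other segment into o), so the proto-segment is *o.
Continuing position by position gives *kinawop; check it forward:
Irranish: *kinawop
  kinawop → kinavop   [unconditioned shift]
  kinavop (rule 2 does not apply)
  kinavop → kinavup   [vowel merger]
  giving Irranish kinavup.
Kutasish: *kinawop > kenawop > senawop > henawop  (by vowel merger, palatalisation, debuccalisation)
*kinawop is the unique common source.

*kinawop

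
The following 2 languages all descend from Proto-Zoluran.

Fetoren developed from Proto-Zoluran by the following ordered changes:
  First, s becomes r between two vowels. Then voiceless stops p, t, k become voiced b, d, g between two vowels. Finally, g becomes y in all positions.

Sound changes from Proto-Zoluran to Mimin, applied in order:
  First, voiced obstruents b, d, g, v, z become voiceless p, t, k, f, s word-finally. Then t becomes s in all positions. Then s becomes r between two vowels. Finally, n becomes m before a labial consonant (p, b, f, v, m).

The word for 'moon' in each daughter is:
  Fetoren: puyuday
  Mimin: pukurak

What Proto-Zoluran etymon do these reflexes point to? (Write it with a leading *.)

*pukutag

Position 5: Fetoren has d, Mimin has r. Taking the neighbouring segments as reconstructed: Fetoren d could go back to *t or *d; Mimin r could go back to *t or *s or *r — the one source consistent with every daughter is *t.
Position 3: Fetoren has y, Mimin has k. Taking the neighbouring segments as reconstructed: Fetoren y could go back to *k or *g or *y; Mimin k can only go back to *k — the one source consistent with every daughter is *k.
Verify the candidate proto-form against each daughter:
Fetoren: *pukutag
  pukutag (rule 1 does not apply)
  pukutag → pugudag   [intervocalic voicing]
  pugudag → puyuday   [unconditioned shift]
  giving Fetoren puyuday.
Mimin: *pukutag
  pukutag → pukutak   [final devoicing]
  pukutak → pukusak   [unconditioned shift]
  pukusak → pukurak   [rhotacism]
  pukurak (rule 4 does not apply)
  giving Mimin pukurak.
*pukutag is the unique common source.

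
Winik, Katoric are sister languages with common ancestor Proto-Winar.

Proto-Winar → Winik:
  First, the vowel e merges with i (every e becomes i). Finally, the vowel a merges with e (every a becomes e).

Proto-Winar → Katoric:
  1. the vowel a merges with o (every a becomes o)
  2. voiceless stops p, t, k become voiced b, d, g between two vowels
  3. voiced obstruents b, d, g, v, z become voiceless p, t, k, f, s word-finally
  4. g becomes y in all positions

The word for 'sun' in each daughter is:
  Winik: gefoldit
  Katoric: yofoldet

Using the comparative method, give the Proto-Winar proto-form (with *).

Position 1: Winik has g, Katoric has y. Winik preserves g here (none of its changes turn any other segment into g), so the proto-segment is *g.
Position 2: Winik has e, Katoric has o. In Winik, e can only continue *a, so the proto-segment is *a.
Continuing position by position gives *gafoldet; check it forward:
Winik: start from *gafoldet.
  rule 1 (vowel merger): gafoldet → gafoldit
  rule 2 (vowel merger): gafoldit → gefoldit
  ⇒ Winik gefoldit
Katoric: start from *gafoldet.
  rule 1 (vowel merger): gafoldet → gofoldet
  rule 2: no change — gofoldet
  rule 3: no change — gofoldet
  rule 4 (unconditioned shift): gofoldet → yofoldet
  ⇒ Katoric yofoldet
No other proto-form is consistent with every reflex, so the reconstruction is *gafoldet.

*gafoldet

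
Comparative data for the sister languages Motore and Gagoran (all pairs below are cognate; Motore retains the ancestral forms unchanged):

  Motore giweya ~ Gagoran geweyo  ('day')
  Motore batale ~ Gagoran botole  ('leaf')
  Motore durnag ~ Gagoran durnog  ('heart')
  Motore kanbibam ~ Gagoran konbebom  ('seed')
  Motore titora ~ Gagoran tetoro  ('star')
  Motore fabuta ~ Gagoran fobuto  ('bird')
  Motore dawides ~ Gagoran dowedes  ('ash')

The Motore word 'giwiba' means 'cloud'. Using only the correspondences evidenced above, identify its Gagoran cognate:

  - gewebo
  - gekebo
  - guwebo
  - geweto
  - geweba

giweya ~ geweyo, titora ~ tetoro — Motore i corresponds to Gagoran e after a consonant, before a consonant other than r, m, n, p, b, f, v.
kanbibam ~ konbebom — Motore i corresponds to Gagoran e after a consonant, before a labial obstruent.
giweya ~ geweyo, titora ~ tetoro — Motore a corresponds to Gagoran o word-finally.
Applying these to Motore 'giwiba':
  giwiba → gewiba   (i→e after a consonant, before a consonant other than r, m, n, p, b, f, v)
  gewiba → geweba   (i→e after a consonant, before a labial obstruent)
  geweba → gewebo   (a→o word-finally)
So the Gagoran cognate is 'gewebo'.

gewebo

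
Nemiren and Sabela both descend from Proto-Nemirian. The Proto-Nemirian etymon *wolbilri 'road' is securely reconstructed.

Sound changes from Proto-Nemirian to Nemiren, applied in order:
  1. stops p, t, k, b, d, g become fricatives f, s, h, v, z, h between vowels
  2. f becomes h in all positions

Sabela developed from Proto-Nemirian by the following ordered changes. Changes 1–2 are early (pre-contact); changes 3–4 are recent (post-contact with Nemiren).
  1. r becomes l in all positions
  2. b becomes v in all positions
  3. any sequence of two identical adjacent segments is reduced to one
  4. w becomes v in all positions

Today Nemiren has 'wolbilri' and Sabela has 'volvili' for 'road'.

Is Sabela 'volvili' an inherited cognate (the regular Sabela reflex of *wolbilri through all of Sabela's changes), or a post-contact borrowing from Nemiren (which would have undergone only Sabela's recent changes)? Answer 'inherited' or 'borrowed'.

If inherited, *wolbilri would pass through all of Sabela's changes:
Sabela: *wolbilri > wolbilli > wolvilli > wolvili > volvili  (by unconditioned shift, unconditioned shift, degemination, unconditioned shift)
If borrowed from Nemiren 'wolbilri' after the early changes, it would undergo only the recent ones:
  rule 3 (degemination): no change (wolbilri)
  rule 4 (unconditioned shift): wolbilri → volbilri
  ⇒ as a loan: volbilri
Sabela 'volvili' matches the inherited outcome exactly, so it is an inherited cognate, not a loan.

inherited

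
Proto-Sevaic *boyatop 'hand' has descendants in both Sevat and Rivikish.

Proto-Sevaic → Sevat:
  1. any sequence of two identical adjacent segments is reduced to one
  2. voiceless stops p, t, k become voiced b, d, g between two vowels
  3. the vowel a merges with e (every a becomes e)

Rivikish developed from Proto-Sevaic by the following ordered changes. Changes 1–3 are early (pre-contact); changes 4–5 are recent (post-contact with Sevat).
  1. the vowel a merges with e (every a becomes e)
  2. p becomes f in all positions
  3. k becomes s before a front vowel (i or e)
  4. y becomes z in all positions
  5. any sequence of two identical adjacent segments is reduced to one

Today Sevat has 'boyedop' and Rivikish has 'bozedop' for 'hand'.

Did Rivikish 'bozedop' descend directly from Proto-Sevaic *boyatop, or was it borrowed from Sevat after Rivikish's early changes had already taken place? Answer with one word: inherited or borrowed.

borrowed

If inherited, *boyatop would pass through all of Rivikish's changes:
Rivikish: *boyatop > boyetop > boyetof > bozetof  (by vowel merger, unconditioned shift, unconditioned shift)
If borrowed from Sevat 'boyedop' after the early changes, it would undergo only the recent ones:
  rule 4 (unconditioned shift): boyedop → bozedop
  rule 5 (degemination): no change (bozedop)
  ⇒ as a loan: bozedop
Rivikish 'bozedop' matches the loan outcome 'bozedop', not the inherited 'bozetof' — it skipped the early Rivikish changes, so it was borrowed from Sevat.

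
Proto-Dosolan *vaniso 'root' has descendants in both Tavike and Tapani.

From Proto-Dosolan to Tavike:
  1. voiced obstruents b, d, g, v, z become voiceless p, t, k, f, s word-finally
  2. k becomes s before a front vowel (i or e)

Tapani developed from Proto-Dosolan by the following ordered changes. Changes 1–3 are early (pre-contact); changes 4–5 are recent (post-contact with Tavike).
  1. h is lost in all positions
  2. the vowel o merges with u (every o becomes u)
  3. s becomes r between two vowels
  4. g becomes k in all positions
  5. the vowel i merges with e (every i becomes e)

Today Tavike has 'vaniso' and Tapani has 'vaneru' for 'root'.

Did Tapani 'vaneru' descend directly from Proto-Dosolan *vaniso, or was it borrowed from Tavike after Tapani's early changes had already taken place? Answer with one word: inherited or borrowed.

If inherited, *vaniso would pass through all of Tapani's changes:
Tapani: start from *vaniso.
  rule 1: no change — vaniso
  rule 2 (vowel merger): vaniso → vanisu
  rule 3 (rhotacism): vanisu → vaniru
  rule 4: no change — vaniru
  rule 5 (vowel merger): vaniru → vaneru
  ⇒ Tapani vaneru
If borrowed from Tavike 'vaniso' after the early changes, it would undergo only the recent ones:
  rule 4 (unconditioned shift): no change (vaniso)
  rule 5 (vowel merger): vaniso → vaneso
  ⇒ as a loan: vaneso
Tapani 'vaneru' matches the inherited outcome exactly, so it is an inherited cognate, not a loan.

inherited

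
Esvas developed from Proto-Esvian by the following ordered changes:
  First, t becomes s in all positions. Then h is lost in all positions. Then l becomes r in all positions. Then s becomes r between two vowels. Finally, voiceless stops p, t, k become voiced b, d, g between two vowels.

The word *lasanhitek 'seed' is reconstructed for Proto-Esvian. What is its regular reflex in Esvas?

Esvas: start from *lasanhitek.
  rule 1 (unconditioned shift): lasanhitek → lasanhisek
  rule 2 (h-loss): lasanhisek → lasanisek
  rule 3 (unconditioned shift): lasanisek → rasanisek
  rule 4 (rhotacism): rasanisek → raranirek
  rule 5: no change — raranirek
  ⇒ Esvas raranirek

raranirek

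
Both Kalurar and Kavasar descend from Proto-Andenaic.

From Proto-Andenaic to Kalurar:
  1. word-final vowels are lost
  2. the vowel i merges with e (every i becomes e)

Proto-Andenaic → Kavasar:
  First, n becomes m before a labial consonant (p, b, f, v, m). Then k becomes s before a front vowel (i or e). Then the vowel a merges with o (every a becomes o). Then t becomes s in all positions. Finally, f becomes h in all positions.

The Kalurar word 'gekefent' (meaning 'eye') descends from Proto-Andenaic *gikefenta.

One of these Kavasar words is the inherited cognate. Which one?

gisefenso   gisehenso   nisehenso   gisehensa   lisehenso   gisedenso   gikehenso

Kavasar: start from *gikefenta.
  rule 1: no change — gikefenta
  rule 2 (palatalisation): gikefenta → gisefenta
  rule 3 (vowel merger): gisefenta → gisefento
  rule 4 (unconditioned shift): gisefento → gisefenso
  rule 5 (unconditioned shift): gisefenso → gisehenso
  ⇒ Kavasar gisehenso

gisehenso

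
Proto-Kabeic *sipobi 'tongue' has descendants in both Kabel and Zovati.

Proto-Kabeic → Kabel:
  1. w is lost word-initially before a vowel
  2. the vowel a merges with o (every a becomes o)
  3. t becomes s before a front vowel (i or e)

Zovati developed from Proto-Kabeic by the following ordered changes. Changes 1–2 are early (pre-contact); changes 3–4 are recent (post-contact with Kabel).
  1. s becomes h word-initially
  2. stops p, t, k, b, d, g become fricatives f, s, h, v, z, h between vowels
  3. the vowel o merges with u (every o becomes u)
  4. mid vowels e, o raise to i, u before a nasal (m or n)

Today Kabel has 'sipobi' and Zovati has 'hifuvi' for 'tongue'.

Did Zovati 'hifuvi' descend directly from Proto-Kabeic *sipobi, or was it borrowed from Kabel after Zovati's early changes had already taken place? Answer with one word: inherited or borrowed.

inherited

If inherited, *sipobi would pass through all of Zovati's changes:
Zovati: *sipobi > hipobi > hifovi > hifuvi  (by debuccalisation, intervocalic lenition, vowel merger)
If borrowed from Kabel 'sipobi' after the early changes, it would undergo only the recent ones:
  rule 3 (vowel merger): sipobi → sipubi
  rule 4 (pre-nasal raising): no change (sipubi)
  ⇒ as a loan: sipubi
Zovati 'hifuvi' matches the inherited outcome exactly, so it is an inherited cognate, not a loan.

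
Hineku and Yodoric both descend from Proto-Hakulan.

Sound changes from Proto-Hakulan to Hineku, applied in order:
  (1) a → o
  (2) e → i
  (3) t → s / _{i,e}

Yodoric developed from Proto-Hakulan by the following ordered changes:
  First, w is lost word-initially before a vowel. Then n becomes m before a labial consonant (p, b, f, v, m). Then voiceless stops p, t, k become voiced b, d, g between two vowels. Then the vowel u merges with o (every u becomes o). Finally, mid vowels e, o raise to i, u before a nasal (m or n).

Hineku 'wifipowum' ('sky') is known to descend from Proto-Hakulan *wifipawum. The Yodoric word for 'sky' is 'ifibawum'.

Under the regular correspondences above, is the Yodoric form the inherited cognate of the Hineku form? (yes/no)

yes

Derive the expected Yodoric reflex of *wifipawum:
Yodoric: *wifipawum
  wifipawum → ifipawum   [glide loss]
  ifipawum (rule 2 does not apply)
  ifipawum → ifibawum   [intervocalic voicing]
  ifibawum → ifibawom   [vowel merger]
  ifibawom → ifibawum   [pre-nasal raising]
  giving Yodoric ifibawum.
Yodoric 'ifibawum' matches the regular reflex exactly, so the pair is cognate.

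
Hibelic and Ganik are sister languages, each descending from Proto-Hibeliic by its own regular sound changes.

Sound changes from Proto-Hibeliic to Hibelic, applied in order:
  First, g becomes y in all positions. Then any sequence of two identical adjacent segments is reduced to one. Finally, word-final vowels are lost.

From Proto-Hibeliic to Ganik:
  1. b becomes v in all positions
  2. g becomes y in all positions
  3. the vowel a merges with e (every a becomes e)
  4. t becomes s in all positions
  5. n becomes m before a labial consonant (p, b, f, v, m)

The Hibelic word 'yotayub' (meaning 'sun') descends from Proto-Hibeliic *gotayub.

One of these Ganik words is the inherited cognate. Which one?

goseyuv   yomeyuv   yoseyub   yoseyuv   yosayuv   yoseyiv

yoseyuv

Ganik: start from *gotayub.
  rule 1 (unconditioned shift): gotayub → gotayuv
  rule 2 (unconditioned shift): gotayuv → yotayuv
  rule 3 (vowel merger): yotayuv → yoteyuv
  rule 4 (unconditioned shift): yoteyuv → yoseyuv
  rule 5: no change — yoseyuv
  ⇒ Ganik yoseyuv
The other candidates each miss or misapply at least one Ganik change.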